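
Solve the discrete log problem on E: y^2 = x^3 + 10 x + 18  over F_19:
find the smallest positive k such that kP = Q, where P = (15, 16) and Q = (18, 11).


Enumerate multiples of P until we hit Q = (18, 11):
  1P = (15, 16)
  2P = (17, 16)
  3P = (6, 3)
  4P = (9, 18)
  5P = (12, 2)
  6P = (18, 8)
  7P = (10, 15)
  8P = (10, 4)
  9P = (18, 11)
Match found at i = 9.

k = 9


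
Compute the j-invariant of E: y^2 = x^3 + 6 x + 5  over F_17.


Delta = -16(4 a^3 + 27 b^2) mod 17 = 9
-1728 * (4 a)^3 = -1728 * (4*6)^3 mod 17 = 1
j = 1 * 9^(-1) mod 17 = 2

j = 2 (mod 17)


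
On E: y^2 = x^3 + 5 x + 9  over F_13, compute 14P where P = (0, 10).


k = 14 = 1110_2 (binary, LSB first: 0111)
Double-and-add from P = (0, 10):
  bit 0 = 0: acc unchanged = O
  bit 1 = 1: acc = O + (9, 4) = (9, 4)
  bit 2 = 1: acc = (9, 4) + (7, 6) = (11, 11)
  bit 3 = 1: acc = (11, 11) + (2, 1) = (3, 8)

14P = (3, 8)


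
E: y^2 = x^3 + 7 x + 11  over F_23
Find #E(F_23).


For each x in F_23, count y with y^2 = x^3 + 7 x + 11 mod 23:
  x = 3: RHS = 13, y in [6, 17]  -> 2 point(s)
  x = 6: RHS = 16, y in [4, 19]  -> 2 point(s)
  x = 7: RHS = 12, y in [9, 14]  -> 2 point(s)
  x = 8: RHS = 4, y in [2, 21]  -> 2 point(s)
  x = 10: RHS = 0, y in [0]  -> 1 point(s)
  x = 11: RHS = 16, y in [4, 19]  -> 2 point(s)
  x = 12: RHS = 6, y in [11, 12]  -> 2 point(s)
  x = 14: RHS = 1, y in [1, 22]  -> 2 point(s)
  x = 15: RHS = 18, y in [8, 15]  -> 2 point(s)
  x = 17: RHS = 6, y in [11, 12]  -> 2 point(s)
  x = 18: RHS = 12, y in [9, 14]  -> 2 point(s)
  x = 20: RHS = 9, y in [3, 20]  -> 2 point(s)
  x = 21: RHS = 12, y in [9, 14]  -> 2 point(s)
  x = 22: RHS = 3, y in [7, 16]  -> 2 point(s)
Affine points: 27. Add the point at infinity: total = 28.

#E(F_23) = 28


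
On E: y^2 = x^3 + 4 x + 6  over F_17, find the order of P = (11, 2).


Compute successive multiples of P until we hit O:
  1P = (11, 2)
  2P = (14, 16)
  3P = (10, 14)
  4P = (4, 16)
  5P = (6, 5)
  6P = (16, 1)
  7P = (5, 7)
  8P = (5, 10)
  ... (continuing to 15P)
  15P = O

ord(P) = 15


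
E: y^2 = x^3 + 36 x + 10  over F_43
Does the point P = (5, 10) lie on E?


Check whether y^2 = x^3 + 36 x + 10 (mod 43) for (x, y) = (5, 10).
LHS: y^2 = 10^2 mod 43 = 14
RHS: x^3 + 36 x + 10 = 5^3 + 36*5 + 10 mod 43 = 14
LHS = RHS

Yes, on the curve


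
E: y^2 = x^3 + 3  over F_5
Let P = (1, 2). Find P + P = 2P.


Doubling: s = (3 x1^2 + a) / (2 y1)
s = (3*1^2 + 0) / (2*2) mod 5 = 2
x3 = s^2 - 2 x1 mod 5 = 2^2 - 2*1 = 2
y3 = s (x1 - x3) - y1 mod 5 = 2 * (1 - 2) - 2 = 1

2P = (2, 1)


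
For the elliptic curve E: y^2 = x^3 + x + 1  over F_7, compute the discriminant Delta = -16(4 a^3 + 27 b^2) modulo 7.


4 a^3 + 27 b^2 = 4*1^3 + 27*1^2 = 4 + 27 = 31
Delta = -16 * (31) = -496
Delta mod 7 = 1

Delta = 1 (mod 7)


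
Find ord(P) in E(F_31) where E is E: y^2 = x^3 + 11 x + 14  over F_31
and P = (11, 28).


Compute successive multiples of P until we hit O:
  1P = (11, 28)
  2P = (16, 15)
  3P = (12, 18)
  4P = (15, 12)
  5P = (21, 12)
  6P = (9, 6)
  7P = (8, 5)
  8P = (26, 12)
  ... (continuing to 17P)
  17P = O

ord(P) = 17


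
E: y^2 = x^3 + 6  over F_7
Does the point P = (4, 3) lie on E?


Check whether y^2 = x^3 + 0 x + 6 (mod 7) for (x, y) = (4, 3).
LHS: y^2 = 3^2 mod 7 = 2
RHS: x^3 + 0 x + 6 = 4^3 + 0*4 + 6 mod 7 = 0
LHS != RHS

No, not on the curve


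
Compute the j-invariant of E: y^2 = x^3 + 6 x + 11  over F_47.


Delta = -16(4 a^3 + 27 b^2) mod 47 = 33
-1728 * (4 a)^3 = -1728 * (4*6)^3 mod 47 = 19
j = 19 * 33^(-1) mod 47 = 2

j = 2 (mod 47)


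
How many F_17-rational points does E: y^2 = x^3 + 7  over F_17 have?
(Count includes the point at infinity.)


For each x in F_17, count y with y^2 = x^3 + 0 x + 7 mod 17:
  x = 1: RHS = 8, y in [5, 12]  -> 2 point(s)
  x = 2: RHS = 15, y in [7, 10]  -> 2 point(s)
  x = 3: RHS = 0, y in [0]  -> 1 point(s)
  x = 5: RHS = 13, y in [8, 9]  -> 2 point(s)
  x = 6: RHS = 2, y in [6, 11]  -> 2 point(s)
  x = 8: RHS = 9, y in [3, 14]  -> 2 point(s)
  x = 10: RHS = 4, y in [2, 15]  -> 2 point(s)
  x = 12: RHS = 1, y in [1, 16]  -> 2 point(s)
  x = 15: RHS = 16, y in [4, 13]  -> 2 point(s)
Affine points: 17. Add the point at infinity: total = 18.

#E(F_17) = 18


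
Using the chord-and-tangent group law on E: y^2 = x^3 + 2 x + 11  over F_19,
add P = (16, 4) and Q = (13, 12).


P != Q, so use the chord formula.
s = (y2 - y1) / (x2 - x1) = (8) / (16) mod 19 = 10
x3 = s^2 - x1 - x2 mod 19 = 10^2 - 16 - 13 = 14
y3 = s (x1 - x3) - y1 mod 19 = 10 * (16 - 14) - 4 = 16

P + Q = (14, 16)


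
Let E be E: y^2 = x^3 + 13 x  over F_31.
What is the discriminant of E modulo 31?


4 a^3 + 27 b^2 = 4*13^3 + 27*0^2 = 8788 + 0 = 8788
Delta = -16 * (8788) = -140608
Delta mod 31 = 8

Delta = 8 (mod 31)


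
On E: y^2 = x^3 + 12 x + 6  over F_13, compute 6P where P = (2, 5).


k = 6 = 110_2 (binary, LSB first: 011)
Double-and-add from P = (2, 5):
  bit 0 = 0: acc unchanged = O
  bit 1 = 1: acc = O + (8, 4) = (8, 4)
  bit 2 = 1: acc = (8, 4) + (7, 2) = (2, 8)

6P = (2, 8)


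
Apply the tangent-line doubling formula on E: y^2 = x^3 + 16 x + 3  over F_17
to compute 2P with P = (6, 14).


Doubling: s = (3 x1^2 + a) / (2 y1)
s = (3*6^2 + 16) / (2*14) mod 17 = 2
x3 = s^2 - 2 x1 mod 17 = 2^2 - 2*6 = 9
y3 = s (x1 - x3) - y1 mod 17 = 2 * (6 - 9) - 14 = 14

2P = (9, 14)


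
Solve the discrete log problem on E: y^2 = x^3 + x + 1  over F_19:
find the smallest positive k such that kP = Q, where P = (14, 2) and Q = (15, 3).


Enumerate multiples of P until we hit Q = (15, 3):
  1P = (14, 2)
  2P = (10, 17)
  3P = (15, 16)
  4P = (15, 3)
Match found at i = 4.

k = 4


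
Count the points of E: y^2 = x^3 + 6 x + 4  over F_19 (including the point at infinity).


For each x in F_19, count y with y^2 = x^3 + 6 x + 4 mod 19:
  x = 0: RHS = 4, y in [2, 17]  -> 2 point(s)
  x = 1: RHS = 11, y in [7, 12]  -> 2 point(s)
  x = 2: RHS = 5, y in [9, 10]  -> 2 point(s)
  x = 3: RHS = 11, y in [7, 12]  -> 2 point(s)
  x = 4: RHS = 16, y in [4, 15]  -> 2 point(s)
  x = 5: RHS = 7, y in [8, 11]  -> 2 point(s)
  x = 6: RHS = 9, y in [3, 16]  -> 2 point(s)
  x = 7: RHS = 9, y in [3, 16]  -> 2 point(s)
  x = 10: RHS = 0, y in [0]  -> 1 point(s)
  x = 14: RHS = 1, y in [1, 18]  -> 2 point(s)
  x = 15: RHS = 11, y in [7, 12]  -> 2 point(s)
  x = 16: RHS = 16, y in [4, 15]  -> 2 point(s)
  x = 18: RHS = 16, y in [4, 15]  -> 2 point(s)
Affine points: 25. Add the point at infinity: total = 26.

#E(F_19) = 26


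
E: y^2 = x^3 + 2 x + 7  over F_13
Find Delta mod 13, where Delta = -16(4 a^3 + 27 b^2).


4 a^3 + 27 b^2 = 4*2^3 + 27*7^2 = 32 + 1323 = 1355
Delta = -16 * (1355) = -21680
Delta mod 13 = 4

Delta = 4 (mod 13)


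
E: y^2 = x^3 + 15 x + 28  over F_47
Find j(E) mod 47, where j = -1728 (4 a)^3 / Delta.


Delta = -16(4 a^3 + 27 b^2) mod 47 = 6
-1728 * (4 a)^3 = -1728 * (4*15)^3 mod 47 = 9
j = 9 * 6^(-1) mod 47 = 25

j = 25 (mod 47)


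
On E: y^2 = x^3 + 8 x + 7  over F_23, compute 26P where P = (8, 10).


k = 26 = 11010_2 (binary, LSB first: 01011)
Double-and-add from P = (8, 10):
  bit 0 = 0: acc unchanged = O
  bit 1 = 1: acc = O + (15, 12) = (15, 12)
  bit 2 = 0: acc unchanged = (15, 12)
  bit 3 = 1: acc = (15, 12) + (1, 4) = (20, 18)
  bit 4 = 1: acc = (20, 18) + (6, 15) = (15, 11)

26P = (15, 11)


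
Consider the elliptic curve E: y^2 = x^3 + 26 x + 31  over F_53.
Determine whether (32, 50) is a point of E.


Check whether y^2 = x^3 + 26 x + 31 (mod 53) for (x, y) = (32, 50).
LHS: y^2 = 50^2 mod 53 = 9
RHS: x^3 + 26 x + 31 = 32^3 + 26*32 + 31 mod 53 = 29
LHS != RHS

No, not on the curve


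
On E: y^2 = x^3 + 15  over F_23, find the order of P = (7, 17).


Compute successive multiples of P until we hit O:
  1P = (7, 17)
  2P = (11, 9)
  3P = (9, 10)
  4P = (2, 0)
  5P = (9, 13)
  6P = (11, 14)
  7P = (7, 6)
  8P = O

ord(P) = 8


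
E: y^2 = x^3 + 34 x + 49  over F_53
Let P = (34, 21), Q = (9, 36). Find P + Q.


P != Q, so use the chord formula.
s = (y2 - y1) / (x2 - x1) = (15) / (28) mod 53 = 10
x3 = s^2 - x1 - x2 mod 53 = 10^2 - 34 - 9 = 4
y3 = s (x1 - x3) - y1 mod 53 = 10 * (34 - 4) - 21 = 14

P + Q = (4, 14)


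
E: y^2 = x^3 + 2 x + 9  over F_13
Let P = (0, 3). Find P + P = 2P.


Doubling: s = (3 x1^2 + a) / (2 y1)
s = (3*0^2 + 2) / (2*3) mod 13 = 9
x3 = s^2 - 2 x1 mod 13 = 9^2 - 2*0 = 3
y3 = s (x1 - x3) - y1 mod 13 = 9 * (0 - 3) - 3 = 9

2P = (3, 9)


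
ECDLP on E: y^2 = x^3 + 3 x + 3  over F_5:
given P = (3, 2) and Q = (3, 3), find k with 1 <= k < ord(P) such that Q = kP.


Enumerate multiples of P until we hit Q = (3, 3):
  1P = (3, 2)
  2P = (4, 3)
  3P = (4, 2)
  4P = (3, 3)
Match found at i = 4.

k = 4


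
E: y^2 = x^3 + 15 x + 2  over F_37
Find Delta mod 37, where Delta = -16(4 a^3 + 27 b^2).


4 a^3 + 27 b^2 = 4*15^3 + 27*2^2 = 13500 + 108 = 13608
Delta = -16 * (13608) = -217728
Delta mod 37 = 17

Delta = 17 (mod 37)


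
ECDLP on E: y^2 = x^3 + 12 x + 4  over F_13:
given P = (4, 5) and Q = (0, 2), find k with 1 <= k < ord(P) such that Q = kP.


Enumerate multiples of P until we hit Q = (0, 2):
  1P = (4, 5)
  2P = (2, 7)
  3P = (8, 12)
  4P = (0, 2)
Match found at i = 4.

k = 4


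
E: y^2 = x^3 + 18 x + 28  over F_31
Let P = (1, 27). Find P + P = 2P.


Doubling: s = (3 x1^2 + a) / (2 y1)
s = (3*1^2 + 18) / (2*27) mod 31 = 9
x3 = s^2 - 2 x1 mod 31 = 9^2 - 2*1 = 17
y3 = s (x1 - x3) - y1 mod 31 = 9 * (1 - 17) - 27 = 15

2P = (17, 15)


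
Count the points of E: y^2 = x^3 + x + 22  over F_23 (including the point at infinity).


For each x in F_23, count y with y^2 = x^3 + 1 x + 22 mod 23:
  x = 1: RHS = 1, y in [1, 22]  -> 2 point(s)
  x = 2: RHS = 9, y in [3, 20]  -> 2 point(s)
  x = 3: RHS = 6, y in [11, 12]  -> 2 point(s)
  x = 7: RHS = 4, y in [2, 21]  -> 2 point(s)
  x = 8: RHS = 13, y in [6, 17]  -> 2 point(s)
  x = 9: RHS = 1, y in [1, 22]  -> 2 point(s)
  x = 13: RHS = 1, y in [1, 22]  -> 2 point(s)
  x = 15: RHS = 8, y in [10, 13]  -> 2 point(s)
  x = 19: RHS = 0, y in [0]  -> 1 point(s)
  x = 21: RHS = 12, y in [9, 14]  -> 2 point(s)
Affine points: 19. Add the point at infinity: total = 20.

#E(F_23) = 20


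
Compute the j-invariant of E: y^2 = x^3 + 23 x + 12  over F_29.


Delta = -16(4 a^3 + 27 b^2) mod 29 = 17
-1728 * (4 a)^3 = -1728 * (4*23)^3 mod 29 = 21
j = 21 * 17^(-1) mod 29 = 20

j = 20 (mod 29)


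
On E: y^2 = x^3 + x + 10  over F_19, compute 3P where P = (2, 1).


k = 3 = 11_2 (binary, LSB first: 11)
Double-and-add from P = (2, 1):
  bit 0 = 1: acc = O + (2, 1) = (2, 1)
  bit 1 = 1: acc = (2, 1) + (5, 8) = (9, 8)

3P = (9, 8)


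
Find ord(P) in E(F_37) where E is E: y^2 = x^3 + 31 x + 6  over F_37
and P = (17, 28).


Compute successive multiples of P until we hit O:
  1P = (17, 28)
  2P = (33, 22)
  3P = (12, 21)
  4P = (7, 23)
  5P = (4, 34)
  6P = (23, 26)
  7P = (30, 1)
  8P = (30, 36)
  ... (continuing to 15P)
  15P = O

ord(P) = 15


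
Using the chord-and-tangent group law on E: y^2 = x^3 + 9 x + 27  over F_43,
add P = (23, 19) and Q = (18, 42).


P != Q, so use the chord formula.
s = (y2 - y1) / (x2 - x1) = (23) / (38) mod 43 = 4
x3 = s^2 - x1 - x2 mod 43 = 4^2 - 23 - 18 = 18
y3 = s (x1 - x3) - y1 mod 43 = 4 * (23 - 18) - 19 = 1

P + Q = (18, 1)


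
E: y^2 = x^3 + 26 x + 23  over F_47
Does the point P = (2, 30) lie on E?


Check whether y^2 = x^3 + 26 x + 23 (mod 47) for (x, y) = (2, 30).
LHS: y^2 = 30^2 mod 47 = 7
RHS: x^3 + 26 x + 23 = 2^3 + 26*2 + 23 mod 47 = 36
LHS != RHS

No, not on the curve


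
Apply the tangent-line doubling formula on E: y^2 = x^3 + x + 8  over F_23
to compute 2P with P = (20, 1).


Doubling: s = (3 x1^2 + a) / (2 y1)
s = (3*20^2 + 1) / (2*1) mod 23 = 14
x3 = s^2 - 2 x1 mod 23 = 14^2 - 2*20 = 18
y3 = s (x1 - x3) - y1 mod 23 = 14 * (20 - 18) - 1 = 4

2P = (18, 4)


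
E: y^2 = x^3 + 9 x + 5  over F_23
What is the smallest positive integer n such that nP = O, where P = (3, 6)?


Compute successive multiples of P until we hit O:
  1P = (3, 6)
  2P = (3, 17)
  3P = O

ord(P) = 3


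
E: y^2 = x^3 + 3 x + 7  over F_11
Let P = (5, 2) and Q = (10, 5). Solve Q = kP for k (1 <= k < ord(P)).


Enumerate multiples of P until we hit Q = (10, 5):
  1P = (5, 2)
  2P = (10, 5)
Match found at i = 2.

k = 2


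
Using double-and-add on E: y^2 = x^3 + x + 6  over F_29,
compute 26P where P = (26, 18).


k = 26 = 11010_2 (binary, LSB first: 01011)
Double-and-add from P = (26, 18):
  bit 0 = 0: acc unchanged = O
  bit 1 = 1: acc = O + (22, 27) = (22, 27)
  bit 2 = 0: acc unchanged = (22, 27)
  bit 3 = 1: acc = (22, 27) + (17, 21) = (10, 28)
  bit 4 = 1: acc = (10, 28) + (0, 21) = (25, 5)

26P = (25, 5)


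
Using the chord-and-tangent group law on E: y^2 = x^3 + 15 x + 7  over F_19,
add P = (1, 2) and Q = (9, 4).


P != Q, so use the chord formula.
s = (y2 - y1) / (x2 - x1) = (2) / (8) mod 19 = 5
x3 = s^2 - x1 - x2 mod 19 = 5^2 - 1 - 9 = 15
y3 = s (x1 - x3) - y1 mod 19 = 5 * (1 - 15) - 2 = 4

P + Q = (15, 4)


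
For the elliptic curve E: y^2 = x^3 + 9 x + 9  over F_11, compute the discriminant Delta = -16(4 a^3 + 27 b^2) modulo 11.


4 a^3 + 27 b^2 = 4*9^3 + 27*9^2 = 2916 + 2187 = 5103
Delta = -16 * (5103) = -81648
Delta mod 11 = 5

Delta = 5 (mod 11)


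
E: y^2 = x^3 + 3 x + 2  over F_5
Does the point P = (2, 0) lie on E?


Check whether y^2 = x^3 + 3 x + 2 (mod 5) for (x, y) = (2, 0).
LHS: y^2 = 0^2 mod 5 = 0
RHS: x^3 + 3 x + 2 = 2^3 + 3*2 + 2 mod 5 = 1
LHS != RHS

No, not on the curve


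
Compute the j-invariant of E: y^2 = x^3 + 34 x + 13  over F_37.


Delta = -16(4 a^3 + 27 b^2) mod 37 = 19
-1728 * (4 a)^3 = -1728 * (4*34)^3 mod 37 = 10
j = 10 * 19^(-1) mod 37 = 20

j = 20 (mod 37)


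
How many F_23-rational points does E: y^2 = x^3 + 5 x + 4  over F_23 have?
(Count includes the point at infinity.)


For each x in F_23, count y with y^2 = x^3 + 5 x + 4 mod 23:
  x = 0: RHS = 4, y in [2, 21]  -> 2 point(s)
  x = 3: RHS = 0, y in [0]  -> 1 point(s)
  x = 5: RHS = 16, y in [4, 19]  -> 2 point(s)
  x = 8: RHS = 4, y in [2, 21]  -> 2 point(s)
  x = 13: RHS = 12, y in [9, 14]  -> 2 point(s)
  x = 14: RHS = 12, y in [9, 14]  -> 2 point(s)
  x = 15: RHS = 4, y in [2, 21]  -> 2 point(s)
  x = 19: RHS = 12, y in [9, 14]  -> 2 point(s)
  x = 20: RHS = 8, y in [10, 13]  -> 2 point(s)
  x = 21: RHS = 9, y in [3, 20]  -> 2 point(s)
Affine points: 19. Add the point at infinity: total = 20.

#E(F_23) = 20


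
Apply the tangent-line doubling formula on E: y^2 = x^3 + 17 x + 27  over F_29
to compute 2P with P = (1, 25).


Doubling: s = (3 x1^2 + a) / (2 y1)
s = (3*1^2 + 17) / (2*25) mod 29 = 12
x3 = s^2 - 2 x1 mod 29 = 12^2 - 2*1 = 26
y3 = s (x1 - x3) - y1 mod 29 = 12 * (1 - 26) - 25 = 23

2P = (26, 23)


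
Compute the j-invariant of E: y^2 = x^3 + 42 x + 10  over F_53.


Delta = -16(4 a^3 + 27 b^2) mod 53 = 8
-1728 * (4 a)^3 = -1728 * (4*42)^3 mod 53 = 45
j = 45 * 8^(-1) mod 53 = 52

j = 52 (mod 53)


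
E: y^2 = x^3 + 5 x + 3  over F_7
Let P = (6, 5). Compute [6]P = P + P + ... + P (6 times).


k = 6 = 110_2 (binary, LSB first: 011)
Double-and-add from P = (6, 5):
  bit 0 = 0: acc unchanged = O
  bit 1 = 1: acc = O + (6, 2) = (6, 2)
  bit 2 = 1: acc = (6, 2) + (6, 5) = O

6P = O


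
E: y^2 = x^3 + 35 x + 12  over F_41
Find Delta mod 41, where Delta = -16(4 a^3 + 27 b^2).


4 a^3 + 27 b^2 = 4*35^3 + 27*12^2 = 171500 + 3888 = 175388
Delta = -16 * (175388) = -2806208
Delta mod 41 = 37

Delta = 37 (mod 41)


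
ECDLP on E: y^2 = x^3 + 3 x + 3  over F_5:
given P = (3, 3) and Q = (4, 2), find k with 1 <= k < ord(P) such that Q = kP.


Enumerate multiples of P until we hit Q = (4, 2):
  1P = (3, 3)
  2P = (4, 2)
Match found at i = 2.

k = 2


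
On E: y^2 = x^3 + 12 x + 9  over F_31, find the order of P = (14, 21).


Compute successive multiples of P until we hit O:
  1P = (14, 21)
  2P = (4, 20)
  3P = (22, 3)
  4P = (2, 14)
  5P = (19, 20)
  6P = (3, 14)
  7P = (8, 11)
  8P = (29, 16)
  ... (continuing to 19P)
  19P = O

ord(P) = 19


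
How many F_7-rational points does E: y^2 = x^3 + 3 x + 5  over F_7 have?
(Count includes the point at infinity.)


For each x in F_7, count y with y^2 = x^3 + 3 x + 5 mod 7:
  x = 1: RHS = 2, y in [3, 4]  -> 2 point(s)
  x = 4: RHS = 4, y in [2, 5]  -> 2 point(s)
  x = 6: RHS = 1, y in [1, 6]  -> 2 point(s)
Affine points: 6. Add the point at infinity: total = 7.

#E(F_7) = 7


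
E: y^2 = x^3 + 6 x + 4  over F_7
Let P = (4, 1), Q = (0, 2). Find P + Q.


P != Q, so use the chord formula.
s = (y2 - y1) / (x2 - x1) = (1) / (3) mod 7 = 5
x3 = s^2 - x1 - x2 mod 7 = 5^2 - 4 - 0 = 0
y3 = s (x1 - x3) - y1 mod 7 = 5 * (4 - 0) - 1 = 5

P + Q = (0, 5)


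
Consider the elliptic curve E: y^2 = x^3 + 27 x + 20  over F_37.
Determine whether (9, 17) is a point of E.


Check whether y^2 = x^3 + 27 x + 20 (mod 37) for (x, y) = (9, 17).
LHS: y^2 = 17^2 mod 37 = 30
RHS: x^3 + 27 x + 20 = 9^3 + 27*9 + 20 mod 37 = 30
LHS = RHS

Yes, on the curve


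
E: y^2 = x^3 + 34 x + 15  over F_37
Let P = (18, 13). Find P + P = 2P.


Doubling: s = (3 x1^2 + a) / (2 y1)
s = (3*18^2 + 34) / (2*13) mod 37 = 33
x3 = s^2 - 2 x1 mod 37 = 33^2 - 2*18 = 17
y3 = s (x1 - x3) - y1 mod 37 = 33 * (18 - 17) - 13 = 20

2P = (17, 20)


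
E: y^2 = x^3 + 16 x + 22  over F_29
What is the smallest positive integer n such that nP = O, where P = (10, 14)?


Compute successive multiples of P until we hit O:
  1P = (10, 14)
  2P = (18, 20)
  3P = (7, 10)
  4P = (17, 25)
  5P = (24, 22)
  6P = (19, 14)
  7P = (0, 15)
  8P = (28, 11)
  ... (continuing to 19P)
  19P = O

ord(P) = 19


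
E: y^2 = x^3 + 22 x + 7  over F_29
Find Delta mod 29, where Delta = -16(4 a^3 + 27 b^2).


4 a^3 + 27 b^2 = 4*22^3 + 27*7^2 = 42592 + 1323 = 43915
Delta = -16 * (43915) = -702640
Delta mod 29 = 1

Delta = 1 (mod 29)


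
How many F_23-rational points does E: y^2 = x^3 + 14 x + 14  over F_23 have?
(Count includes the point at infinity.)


For each x in F_23, count y with y^2 = x^3 + 14 x + 14 mod 23:
  x = 1: RHS = 6, y in [11, 12]  -> 2 point(s)
  x = 2: RHS = 4, y in [2, 21]  -> 2 point(s)
  x = 5: RHS = 2, y in [5, 18]  -> 2 point(s)
  x = 7: RHS = 18, y in [8, 15]  -> 2 point(s)
  x = 9: RHS = 18, y in [8, 15]  -> 2 point(s)
  x = 10: RHS = 4, y in [2, 21]  -> 2 point(s)
  x = 11: RHS = 4, y in [2, 21]  -> 2 point(s)
  x = 12: RHS = 1, y in [1, 22]  -> 2 point(s)
  x = 13: RHS = 1, y in [1, 22]  -> 2 point(s)
  x = 17: RHS = 13, y in [6, 17]  -> 2 point(s)
  x = 18: RHS = 3, y in [7, 16]  -> 2 point(s)
  x = 19: RHS = 9, y in [3, 20]  -> 2 point(s)
  x = 21: RHS = 1, y in [1, 22]  -> 2 point(s)
Affine points: 26. Add the point at infinity: total = 27.

#E(F_23) = 27


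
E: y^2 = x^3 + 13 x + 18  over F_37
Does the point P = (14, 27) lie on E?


Check whether y^2 = x^3 + 13 x + 18 (mod 37) for (x, y) = (14, 27).
LHS: y^2 = 27^2 mod 37 = 26
RHS: x^3 + 13 x + 18 = 14^3 + 13*14 + 18 mod 37 = 21
LHS != RHS

No, not on the curve


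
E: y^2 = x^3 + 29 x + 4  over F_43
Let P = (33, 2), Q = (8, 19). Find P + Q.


P != Q, so use the chord formula.
s = (y2 - y1) / (x2 - x1) = (17) / (18) mod 43 = 32
x3 = s^2 - x1 - x2 mod 43 = 32^2 - 33 - 8 = 37
y3 = s (x1 - x3) - y1 mod 43 = 32 * (33 - 37) - 2 = 42

P + Q = (37, 42)


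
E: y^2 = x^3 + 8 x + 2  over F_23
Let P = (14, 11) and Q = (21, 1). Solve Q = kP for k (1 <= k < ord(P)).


Enumerate multiples of P until we hit Q = (21, 1):
  1P = (14, 11)
  2P = (22, 19)
  3P = (11, 15)
  4P = (10, 22)
  5P = (8, 7)
  6P = (4, 11)
  7P = (5, 12)
  8P = (6, 6)
  9P = (21, 22)
  10P = (13, 7)
  11P = (12, 20)
  12P = (0, 18)
  13P = (15, 1)
  14P = (2, 7)
  15P = (2, 16)
  16P = (15, 22)
  17P = (0, 5)
  18P = (12, 3)
  19P = (13, 16)
  20P = (21, 1)
Match found at i = 20.

k = 20


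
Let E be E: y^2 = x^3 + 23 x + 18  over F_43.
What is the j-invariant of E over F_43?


Delta = -16(4 a^3 + 27 b^2) mod 43 = 39
-1728 * (4 a)^3 = -1728 * (4*23)^3 mod 43 = 35
j = 35 * 39^(-1) mod 43 = 2

j = 2 (mod 43)


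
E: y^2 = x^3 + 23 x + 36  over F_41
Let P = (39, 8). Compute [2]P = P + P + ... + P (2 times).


k = 2 = 10_2 (binary, LSB first: 01)
Double-and-add from P = (39, 8):
  bit 0 = 0: acc unchanged = O
  bit 1 = 1: acc = O + (24, 12) = (24, 12)

2P = (24, 12)


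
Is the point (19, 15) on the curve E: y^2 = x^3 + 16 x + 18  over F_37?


Check whether y^2 = x^3 + 16 x + 18 (mod 37) for (x, y) = (19, 15).
LHS: y^2 = 15^2 mod 37 = 3
RHS: x^3 + 16 x + 18 = 19^3 + 16*19 + 18 mod 37 = 3
LHS = RHS

Yes, on the curve


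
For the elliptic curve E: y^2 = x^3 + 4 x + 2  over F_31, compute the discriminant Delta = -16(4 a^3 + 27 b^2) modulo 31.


4 a^3 + 27 b^2 = 4*4^3 + 27*2^2 = 256 + 108 = 364
Delta = -16 * (364) = -5824
Delta mod 31 = 4

Delta = 4 (mod 31)


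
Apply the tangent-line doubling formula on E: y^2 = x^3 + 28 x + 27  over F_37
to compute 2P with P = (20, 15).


Doubling: s = (3 x1^2 + a) / (2 y1)
s = (3*20^2 + 28) / (2*15) mod 37 = 36
x3 = s^2 - 2 x1 mod 37 = 36^2 - 2*20 = 35
y3 = s (x1 - x3) - y1 mod 37 = 36 * (20 - 35) - 15 = 0

2P = (35, 0)


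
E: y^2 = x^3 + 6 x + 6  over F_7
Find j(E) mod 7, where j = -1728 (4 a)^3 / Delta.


Delta = -16(4 a^3 + 27 b^2) mod 7 = 3
-1728 * (4 a)^3 = -1728 * (4*6)^3 mod 7 = 6
j = 6 * 3^(-1) mod 7 = 2

j = 2 (mod 7)


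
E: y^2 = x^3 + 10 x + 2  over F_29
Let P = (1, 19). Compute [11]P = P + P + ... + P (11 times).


k = 11 = 1011_2 (binary, LSB first: 1101)
Double-and-add from P = (1, 19):
  bit 0 = 1: acc = O + (1, 19) = (1, 19)
  bit 1 = 1: acc = (1, 19) + (23, 4) = (9, 26)
  bit 2 = 0: acc unchanged = (9, 26)
  bit 3 = 1: acc = (9, 26) + (10, 0) = (19, 2)

11P = (19, 2)


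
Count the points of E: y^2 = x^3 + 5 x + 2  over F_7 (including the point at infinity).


For each x in F_7, count y with y^2 = x^3 + 5 x + 2 mod 7:
  x = 0: RHS = 2, y in [3, 4]  -> 2 point(s)
  x = 1: RHS = 1, y in [1, 6]  -> 2 point(s)
  x = 3: RHS = 2, y in [3, 4]  -> 2 point(s)
  x = 4: RHS = 2, y in [3, 4]  -> 2 point(s)
Affine points: 8. Add the point at infinity: total = 9.

#E(F_7) = 9


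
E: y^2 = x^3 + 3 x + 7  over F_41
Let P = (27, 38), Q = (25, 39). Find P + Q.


P != Q, so use the chord formula.
s = (y2 - y1) / (x2 - x1) = (1) / (39) mod 41 = 20
x3 = s^2 - x1 - x2 mod 41 = 20^2 - 27 - 25 = 20
y3 = s (x1 - x3) - y1 mod 41 = 20 * (27 - 20) - 38 = 20

P + Q = (20, 20)


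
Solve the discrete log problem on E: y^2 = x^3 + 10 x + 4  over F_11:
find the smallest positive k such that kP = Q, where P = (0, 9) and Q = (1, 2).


Enumerate multiples of P until we hit Q = (1, 2):
  1P = (0, 9)
  2P = (9, 8)
  3P = (5, 5)
  4P = (4, 3)
  5P = (1, 9)
  6P = (10, 2)
  7P = (6, 4)
  8P = (6, 7)
  9P = (10, 9)
  10P = (1, 2)
Match found at i = 10.

k = 10


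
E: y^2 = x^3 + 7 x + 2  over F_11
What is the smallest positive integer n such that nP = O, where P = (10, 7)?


Compute successive multiples of P until we hit O:
  1P = (10, 7)
  2P = (7, 3)
  3P = (8, 3)
  4P = (8, 8)
  5P = (7, 8)
  6P = (10, 4)
  7P = O

ord(P) = 7


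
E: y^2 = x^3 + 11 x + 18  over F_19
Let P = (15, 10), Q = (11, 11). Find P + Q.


P != Q, so use the chord formula.
s = (y2 - y1) / (x2 - x1) = (1) / (15) mod 19 = 14
x3 = s^2 - x1 - x2 mod 19 = 14^2 - 15 - 11 = 18
y3 = s (x1 - x3) - y1 mod 19 = 14 * (15 - 18) - 10 = 5

P + Q = (18, 5)


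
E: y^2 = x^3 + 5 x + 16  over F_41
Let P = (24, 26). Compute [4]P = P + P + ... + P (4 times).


k = 4 = 100_2 (binary, LSB first: 001)
Double-and-add from P = (24, 26):
  bit 0 = 0: acc unchanged = O
  bit 1 = 0: acc unchanged = O
  bit 2 = 1: acc = O + (11, 7) = (11, 7)

4P = (11, 7)


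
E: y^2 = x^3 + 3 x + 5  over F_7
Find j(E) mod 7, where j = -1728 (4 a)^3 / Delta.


Delta = -16(4 a^3 + 27 b^2) mod 7 = 2
-1728 * (4 a)^3 = -1728 * (4*3)^3 mod 7 = 6
j = 6 * 2^(-1) mod 7 = 3

j = 3 (mod 7)


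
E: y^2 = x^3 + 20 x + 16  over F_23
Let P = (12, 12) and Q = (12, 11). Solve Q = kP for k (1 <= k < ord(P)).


Enumerate multiples of P until we hit Q = (12, 11):
  1P = (12, 12)
  2P = (17, 5)
  3P = (7, 4)
  4P = (13, 14)
  5P = (2, 8)
  6P = (11, 16)
  7P = (16, 4)
  8P = (22, 8)
  9P = (14, 21)
  10P = (0, 19)
  11P = (0, 4)
  12P = (14, 2)
  13P = (22, 15)
  14P = (16, 19)
  15P = (11, 7)
  16P = (2, 15)
  17P = (13, 9)
  18P = (7, 19)
  19P = (17, 18)
  20P = (12, 11)
Match found at i = 20.

k = 20


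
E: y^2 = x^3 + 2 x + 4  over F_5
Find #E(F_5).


For each x in F_5, count y with y^2 = x^3 + 2 x + 4 mod 5:
  x = 0: RHS = 4, y in [2, 3]  -> 2 point(s)
  x = 2: RHS = 1, y in [1, 4]  -> 2 point(s)
  x = 4: RHS = 1, y in [1, 4]  -> 2 point(s)
Affine points: 6. Add the point at infinity: total = 7.

#E(F_5) = 7


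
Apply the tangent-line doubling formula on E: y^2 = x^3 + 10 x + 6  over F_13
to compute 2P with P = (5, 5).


Doubling: s = (3 x1^2 + a) / (2 y1)
s = (3*5^2 + 10) / (2*5) mod 13 = 2
x3 = s^2 - 2 x1 mod 13 = 2^2 - 2*5 = 7
y3 = s (x1 - x3) - y1 mod 13 = 2 * (5 - 7) - 5 = 4

2P = (7, 4)


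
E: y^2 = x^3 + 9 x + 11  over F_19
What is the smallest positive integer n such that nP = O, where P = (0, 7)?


Compute successive multiples of P until we hit O:
  1P = (0, 7)
  2P = (4, 4)
  3P = (12, 2)
  4P = (11, 15)
  5P = (9, 2)
  6P = (15, 14)
  7P = (13, 11)
  8P = (17, 17)
  ... (continuing to 21P)
  21P = O

ord(P) = 21


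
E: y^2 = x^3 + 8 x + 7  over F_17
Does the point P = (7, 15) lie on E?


Check whether y^2 = x^3 + 8 x + 7 (mod 17) for (x, y) = (7, 15).
LHS: y^2 = 15^2 mod 17 = 4
RHS: x^3 + 8 x + 7 = 7^3 + 8*7 + 7 mod 17 = 15
LHS != RHS

No, not on the curve


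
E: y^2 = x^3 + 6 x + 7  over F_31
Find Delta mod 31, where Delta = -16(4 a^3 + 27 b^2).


4 a^3 + 27 b^2 = 4*6^3 + 27*7^2 = 864 + 1323 = 2187
Delta = -16 * (2187) = -34992
Delta mod 31 = 7

Delta = 7 (mod 31)


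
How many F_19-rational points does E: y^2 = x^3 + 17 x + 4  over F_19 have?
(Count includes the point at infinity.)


For each x in F_19, count y with y^2 = x^3 + 17 x + 4 mod 19:
  x = 0: RHS = 4, y in [2, 17]  -> 2 point(s)
  x = 3: RHS = 6, y in [5, 14]  -> 2 point(s)
  x = 5: RHS = 5, y in [9, 10]  -> 2 point(s)
  x = 8: RHS = 6, y in [5, 14]  -> 2 point(s)
  x = 12: RHS = 17, y in [6, 13]  -> 2 point(s)
  x = 13: RHS = 9, y in [3, 16]  -> 2 point(s)
  x = 15: RHS = 5, y in [9, 10]  -> 2 point(s)
  x = 17: RHS = 0, y in [0]  -> 1 point(s)
  x = 18: RHS = 5, y in [9, 10]  -> 2 point(s)
Affine points: 17. Add the point at infinity: total = 18.

#E(F_19) = 18


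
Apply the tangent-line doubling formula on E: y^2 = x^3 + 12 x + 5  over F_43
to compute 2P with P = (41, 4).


Doubling: s = (3 x1^2 + a) / (2 y1)
s = (3*41^2 + 12) / (2*4) mod 43 = 3
x3 = s^2 - 2 x1 mod 43 = 3^2 - 2*41 = 13
y3 = s (x1 - x3) - y1 mod 43 = 3 * (41 - 13) - 4 = 37

2P = (13, 37)


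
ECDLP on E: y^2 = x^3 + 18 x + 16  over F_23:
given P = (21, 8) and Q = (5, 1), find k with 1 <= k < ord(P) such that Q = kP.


Enumerate multiples of P until we hit Q = (5, 1):
  1P = (21, 8)
  2P = (5, 22)
  3P = (1, 9)
  4P = (19, 8)
  5P = (6, 15)
  6P = (0, 19)
  7P = (15, 2)
  8P = (11, 2)
  9P = (7, 5)
  10P = (13, 20)
  11P = (20, 2)
  12P = (18, 10)
  13P = (10, 0)
  14P = (18, 13)
  15P = (20, 21)
  16P = (13, 3)
  17P = (7, 18)
  18P = (11, 21)
  19P = (15, 21)
  20P = (0, 4)
  21P = (6, 8)
  22P = (19, 15)
  23P = (1, 14)
  24P = (5, 1)
Match found at i = 24.

k = 24


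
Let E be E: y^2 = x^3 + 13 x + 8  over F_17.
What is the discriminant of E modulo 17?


4 a^3 + 27 b^2 = 4*13^3 + 27*8^2 = 8788 + 1728 = 10516
Delta = -16 * (10516) = -168256
Delta mod 17 = 10

Delta = 10 (mod 17)


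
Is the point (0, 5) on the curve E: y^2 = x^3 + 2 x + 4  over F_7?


Check whether y^2 = x^3 + 2 x + 4 (mod 7) for (x, y) = (0, 5).
LHS: y^2 = 5^2 mod 7 = 4
RHS: x^3 + 2 x + 4 = 0^3 + 2*0 + 4 mod 7 = 4
LHS = RHS

Yes, on the curve


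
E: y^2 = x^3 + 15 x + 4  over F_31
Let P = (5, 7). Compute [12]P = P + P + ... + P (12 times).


k = 12 = 1100_2 (binary, LSB first: 0011)
Double-and-add from P = (5, 7):
  bit 0 = 0: acc unchanged = O
  bit 1 = 0: acc unchanged = O
  bit 2 = 1: acc = O + (13, 28) = (13, 28)
  bit 3 = 1: acc = (13, 28) + (10, 21) = (10, 10)

12P = (10, 10)


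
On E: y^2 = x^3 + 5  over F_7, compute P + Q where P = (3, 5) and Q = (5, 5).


P != Q, so use the chord formula.
s = (y2 - y1) / (x2 - x1) = (0) / (2) mod 7 = 0
x3 = s^2 - x1 - x2 mod 7 = 0^2 - 3 - 5 = 6
y3 = s (x1 - x3) - y1 mod 7 = 0 * (3 - 6) - 5 = 2

P + Q = (6, 2)


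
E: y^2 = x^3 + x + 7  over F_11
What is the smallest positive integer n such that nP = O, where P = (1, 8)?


Compute successive multiples of P until we hit O:
  1P = (1, 8)
  2P = (7, 7)
  3P = (7, 4)
  4P = (1, 3)
  5P = O

ord(P) = 5


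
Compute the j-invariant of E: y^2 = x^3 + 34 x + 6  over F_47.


Delta = -16(4 a^3 + 27 b^2) mod 47 = 36
-1728 * (4 a)^3 = -1728 * (4*34)^3 mod 47 = 35
j = 35 * 36^(-1) mod 47 = 31

j = 31 (mod 47)


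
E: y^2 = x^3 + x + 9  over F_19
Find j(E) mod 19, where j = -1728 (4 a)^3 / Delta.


Delta = -16(4 a^3 + 27 b^2) mod 19 = 18
-1728 * (4 a)^3 = -1728 * (4*1)^3 mod 19 = 7
j = 7 * 18^(-1) mod 19 = 12

j = 12 (mod 19)


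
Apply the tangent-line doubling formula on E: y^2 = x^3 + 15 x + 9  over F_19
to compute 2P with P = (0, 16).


Doubling: s = (3 x1^2 + a) / (2 y1)
s = (3*0^2 + 15) / (2*16) mod 19 = 7
x3 = s^2 - 2 x1 mod 19 = 7^2 - 2*0 = 11
y3 = s (x1 - x3) - y1 mod 19 = 7 * (0 - 11) - 16 = 2

2P = (11, 2)


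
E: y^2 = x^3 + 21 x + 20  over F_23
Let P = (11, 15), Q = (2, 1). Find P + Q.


P != Q, so use the chord formula.
s = (y2 - y1) / (x2 - x1) = (9) / (14) mod 23 = 22
x3 = s^2 - x1 - x2 mod 23 = 22^2 - 11 - 2 = 11
y3 = s (x1 - x3) - y1 mod 23 = 22 * (11 - 11) - 15 = 8

P + Q = (11, 8)


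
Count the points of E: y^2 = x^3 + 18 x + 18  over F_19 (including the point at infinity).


For each x in F_19, count y with y^2 = x^3 + 18 x + 18 mod 19:
  x = 2: RHS = 5, y in [9, 10]  -> 2 point(s)
  x = 3: RHS = 4, y in [2, 17]  -> 2 point(s)
  x = 5: RHS = 5, y in [9, 10]  -> 2 point(s)
  x = 6: RHS = 0, y in [0]  -> 1 point(s)
  x = 8: RHS = 9, y in [3, 16]  -> 2 point(s)
  x = 9: RHS = 16, y in [4, 15]  -> 2 point(s)
  x = 10: RHS = 1, y in [1, 18]  -> 2 point(s)
  x = 12: RHS = 5, y in [9, 10]  -> 2 point(s)
  x = 13: RHS = 17, y in [6, 13]  -> 2 point(s)
Affine points: 17. Add the point at infinity: total = 18.

#E(F_19) = 18


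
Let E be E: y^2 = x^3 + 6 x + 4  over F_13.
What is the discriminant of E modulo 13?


4 a^3 + 27 b^2 = 4*6^3 + 27*4^2 = 864 + 432 = 1296
Delta = -16 * (1296) = -20736
Delta mod 13 = 12

Delta = 12 (mod 13)


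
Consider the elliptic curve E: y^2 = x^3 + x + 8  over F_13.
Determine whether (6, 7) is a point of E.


Check whether y^2 = x^3 + 1 x + 8 (mod 13) for (x, y) = (6, 7).
LHS: y^2 = 7^2 mod 13 = 10
RHS: x^3 + 1 x + 8 = 6^3 + 1*6 + 8 mod 13 = 9
LHS != RHS

No, not on the curve


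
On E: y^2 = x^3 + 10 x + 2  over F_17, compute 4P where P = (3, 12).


k = 4 = 100_2 (binary, LSB first: 001)
Double-and-add from P = (3, 12):
  bit 0 = 0: acc unchanged = O
  bit 1 = 0: acc unchanged = O
  bit 2 = 1: acc = O + (0, 6) = (0, 6)

4P = (0, 6)


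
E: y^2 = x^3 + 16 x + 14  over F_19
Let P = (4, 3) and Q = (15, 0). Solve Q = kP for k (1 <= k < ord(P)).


Enumerate multiples of P until we hit Q = (15, 0):
  1P = (4, 3)
  2P = (15, 0)
Match found at i = 2.

k = 2


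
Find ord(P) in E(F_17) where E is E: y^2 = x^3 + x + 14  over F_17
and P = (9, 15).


Compute successive multiples of P until we hit O:
  1P = (9, 15)
  2P = (14, 1)
  3P = (10, 15)
  4P = (15, 2)
  5P = (1, 13)
  6P = (6, 7)
  7P = (11, 8)
  8P = (5, 5)
  ... (continuing to 17P)
  17P = O

ord(P) = 17


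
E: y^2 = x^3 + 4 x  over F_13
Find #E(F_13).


For each x in F_13, count y with y^2 = x^3 + 4 x + 0 mod 13:
  x = 0: RHS = 0, y in [0]  -> 1 point(s)
  x = 2: RHS = 3, y in [4, 9]  -> 2 point(s)
  x = 3: RHS = 0, y in [0]  -> 1 point(s)
  x = 10: RHS = 0, y in [0]  -> 1 point(s)
  x = 11: RHS = 10, y in [6, 7]  -> 2 point(s)
Affine points: 7. Add the point at infinity: total = 8.

#E(F_13) = 8


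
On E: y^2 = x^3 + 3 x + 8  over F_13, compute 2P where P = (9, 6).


Doubling: s = (3 x1^2 + a) / (2 y1)
s = (3*9^2 + 3) / (2*6) mod 13 = 1
x3 = s^2 - 2 x1 mod 13 = 1^2 - 2*9 = 9
y3 = s (x1 - x3) - y1 mod 13 = 1 * (9 - 9) - 6 = 7

2P = (9, 7)


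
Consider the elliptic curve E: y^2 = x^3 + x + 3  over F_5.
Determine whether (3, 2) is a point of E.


Check whether y^2 = x^3 + 1 x + 3 (mod 5) for (x, y) = (3, 2).
LHS: y^2 = 2^2 mod 5 = 4
RHS: x^3 + 1 x + 3 = 3^3 + 1*3 + 3 mod 5 = 3
LHS != RHS

No, not on the curve


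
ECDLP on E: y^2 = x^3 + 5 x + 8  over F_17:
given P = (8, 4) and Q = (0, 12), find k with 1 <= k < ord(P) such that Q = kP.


Enumerate multiples of P until we hit Q = (0, 12):
  1P = (8, 4)
  2P = (10, 2)
  3P = (0, 5)
  4P = (13, 3)
  5P = (11, 0)
  6P = (13, 14)
  7P = (0, 12)
Match found at i = 7.

k = 7


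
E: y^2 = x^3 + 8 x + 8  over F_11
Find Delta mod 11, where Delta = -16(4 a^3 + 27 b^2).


4 a^3 + 27 b^2 = 4*8^3 + 27*8^2 = 2048 + 1728 = 3776
Delta = -16 * (3776) = -60416
Delta mod 11 = 7

Delta = 7 (mod 11)


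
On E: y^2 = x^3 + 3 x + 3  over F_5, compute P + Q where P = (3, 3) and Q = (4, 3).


P != Q, so use the chord formula.
s = (y2 - y1) / (x2 - x1) = (0) / (1) mod 5 = 0
x3 = s^2 - x1 - x2 mod 5 = 0^2 - 3 - 4 = 3
y3 = s (x1 - x3) - y1 mod 5 = 0 * (3 - 3) - 3 = 2

P + Q = (3, 2)


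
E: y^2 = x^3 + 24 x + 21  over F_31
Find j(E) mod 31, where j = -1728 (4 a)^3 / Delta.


Delta = -16(4 a^3 + 27 b^2) mod 31 = 18
-1728 * (4 a)^3 = -1728 * (4*24)^3 mod 31 = 30
j = 30 * 18^(-1) mod 31 = 12

j = 12 (mod 31)


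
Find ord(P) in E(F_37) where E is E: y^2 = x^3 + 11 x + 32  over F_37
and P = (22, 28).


Compute successive multiples of P until we hit O:
  1P = (22, 28)
  2P = (2, 32)
  3P = (16, 30)
  4P = (32, 0)
  5P = (16, 7)
  6P = (2, 5)
  7P = (22, 9)
  8P = O

ord(P) = 8


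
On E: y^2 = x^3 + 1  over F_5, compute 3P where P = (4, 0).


k = 3 = 11_2 (binary, LSB first: 11)
Double-and-add from P = (4, 0):
  bit 0 = 1: acc = O + (4, 0) = (4, 0)
  bit 1 = 1: acc = (4, 0) + O = (4, 0)

3P = (4, 0)


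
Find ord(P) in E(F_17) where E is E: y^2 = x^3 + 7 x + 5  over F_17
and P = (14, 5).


Compute successive multiples of P until we hit O:
  1P = (14, 5)
  2P = (6, 12)
  3P = (6, 5)
  4P = (14, 12)
  5P = O

ord(P) = 5


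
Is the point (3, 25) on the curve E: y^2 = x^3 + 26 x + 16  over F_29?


Check whether y^2 = x^3 + 26 x + 16 (mod 29) for (x, y) = (3, 25).
LHS: y^2 = 25^2 mod 29 = 16
RHS: x^3 + 26 x + 16 = 3^3 + 26*3 + 16 mod 29 = 5
LHS != RHS

No, not on the curve


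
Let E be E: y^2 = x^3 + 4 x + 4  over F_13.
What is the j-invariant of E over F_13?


Delta = -16(4 a^3 + 27 b^2) mod 13 = 3
-1728 * (4 a)^3 = -1728 * (4*4)^3 mod 13 = 1
j = 1 * 3^(-1) mod 13 = 9

j = 9 (mod 13)


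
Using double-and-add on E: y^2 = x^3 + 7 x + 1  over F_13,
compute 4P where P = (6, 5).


k = 4 = 100_2 (binary, LSB first: 001)
Double-and-add from P = (6, 5):
  bit 0 = 0: acc unchanged = O
  bit 1 = 0: acc unchanged = O
  bit 2 = 1: acc = O + (9, 0) = (9, 0)

4P = (9, 0)


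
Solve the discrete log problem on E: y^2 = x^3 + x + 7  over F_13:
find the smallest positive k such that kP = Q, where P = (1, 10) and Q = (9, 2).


Enumerate multiples of P until we hit Q = (9, 2):
  1P = (1, 10)
  2P = (10, 9)
  3P = (11, 7)
  4P = (2, 2)
  5P = (9, 2)
Match found at i = 5.

k = 5


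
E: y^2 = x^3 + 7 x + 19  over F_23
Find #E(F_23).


For each x in F_23, count y with y^2 = x^3 + 7 x + 19 mod 23:
  x = 1: RHS = 4, y in [2, 21]  -> 2 point(s)
  x = 2: RHS = 18, y in [8, 15]  -> 2 point(s)
  x = 5: RHS = 18, y in [8, 15]  -> 2 point(s)
  x = 6: RHS = 1, y in [1, 22]  -> 2 point(s)
  x = 8: RHS = 12, y in [9, 14]  -> 2 point(s)
  x = 9: RHS = 6, y in [11, 12]  -> 2 point(s)
  x = 10: RHS = 8, y in [10, 13]  -> 2 point(s)
  x = 11: RHS = 1, y in [1, 22]  -> 2 point(s)
  x = 14: RHS = 9, y in [3, 20]  -> 2 point(s)
  x = 15: RHS = 3, y in [7, 16]  -> 2 point(s)
  x = 16: RHS = 18, y in [8, 15]  -> 2 point(s)
Affine points: 22. Add the point at infinity: total = 23.

#E(F_23) = 23


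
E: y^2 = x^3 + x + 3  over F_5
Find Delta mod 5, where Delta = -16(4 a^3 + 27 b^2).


4 a^3 + 27 b^2 = 4*1^3 + 27*3^2 = 4 + 243 = 247
Delta = -16 * (247) = -3952
Delta mod 5 = 3

Delta = 3 (mod 5)


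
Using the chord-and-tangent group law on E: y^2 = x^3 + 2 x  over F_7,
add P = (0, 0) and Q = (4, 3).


P != Q, so use the chord formula.
s = (y2 - y1) / (x2 - x1) = (3) / (4) mod 7 = 6
x3 = s^2 - x1 - x2 mod 7 = 6^2 - 0 - 4 = 4
y3 = s (x1 - x3) - y1 mod 7 = 6 * (0 - 4) - 0 = 4

P + Q = (4, 4)


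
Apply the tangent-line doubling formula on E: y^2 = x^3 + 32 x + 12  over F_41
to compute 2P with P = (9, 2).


Doubling: s = (3 x1^2 + a) / (2 y1)
s = (3*9^2 + 32) / (2*2) mod 41 = 38
x3 = s^2 - 2 x1 mod 41 = 38^2 - 2*9 = 32
y3 = s (x1 - x3) - y1 mod 41 = 38 * (9 - 32) - 2 = 26

2P = (32, 26)


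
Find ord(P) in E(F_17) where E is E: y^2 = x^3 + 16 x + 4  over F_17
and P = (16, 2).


Compute successive multiples of P until we hit O:
  1P = (16, 2)
  2P = (15, 7)
  3P = (11, 7)
  4P = (8, 7)
  5P = (8, 10)
  6P = (11, 10)
  7P = (15, 10)
  8P = (16, 15)
  ... (continuing to 9P)
  9P = O

ord(P) = 9


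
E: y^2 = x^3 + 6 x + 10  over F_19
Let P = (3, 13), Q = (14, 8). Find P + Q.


P != Q, so use the chord formula.
s = (y2 - y1) / (x2 - x1) = (14) / (11) mod 19 = 3
x3 = s^2 - x1 - x2 mod 19 = 3^2 - 3 - 14 = 11
y3 = s (x1 - x3) - y1 mod 19 = 3 * (3 - 11) - 13 = 1

P + Q = (11, 1)


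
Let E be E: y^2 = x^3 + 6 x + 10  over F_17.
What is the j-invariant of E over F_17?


Delta = -16(4 a^3 + 27 b^2) mod 17 = 11
-1728 * (4 a)^3 = -1728 * (4*6)^3 mod 17 = 1
j = 1 * 11^(-1) mod 17 = 14

j = 14 (mod 17)


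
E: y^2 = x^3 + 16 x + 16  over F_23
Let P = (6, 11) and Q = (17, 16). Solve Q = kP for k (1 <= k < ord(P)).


Enumerate multiples of P until we hit Q = (17, 16):
  1P = (6, 11)
  2P = (0, 4)
  3P = (19, 16)
  4P = (4, 11)
  5P = (13, 12)
  6P = (12, 21)
  7P = (18, 15)
  8P = (17, 16)
Match found at i = 8.

k = 8


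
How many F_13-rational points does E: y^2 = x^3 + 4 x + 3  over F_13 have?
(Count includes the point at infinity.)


For each x in F_13, count y with y^2 = x^3 + 4 x + 3 mod 13:
  x = 0: RHS = 3, y in [4, 9]  -> 2 point(s)
  x = 3: RHS = 3, y in [4, 9]  -> 2 point(s)
  x = 6: RHS = 9, y in [3, 10]  -> 2 point(s)
  x = 7: RHS = 10, y in [6, 7]  -> 2 point(s)
  x = 8: RHS = 1, y in [1, 12]  -> 2 point(s)
  x = 9: RHS = 1, y in [1, 12]  -> 2 point(s)
  x = 10: RHS = 3, y in [4, 9]  -> 2 point(s)
  x = 11: RHS = 0, y in [0]  -> 1 point(s)
Affine points: 15. Add the point at infinity: total = 16.

#E(F_13) = 16


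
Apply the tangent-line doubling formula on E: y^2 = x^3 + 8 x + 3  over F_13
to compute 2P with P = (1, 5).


Doubling: s = (3 x1^2 + a) / (2 y1)
s = (3*1^2 + 8) / (2*5) mod 13 = 5
x3 = s^2 - 2 x1 mod 13 = 5^2 - 2*1 = 10
y3 = s (x1 - x3) - y1 mod 13 = 5 * (1 - 10) - 5 = 2

2P = (10, 2)


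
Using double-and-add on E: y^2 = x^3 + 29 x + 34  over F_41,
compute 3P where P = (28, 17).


k = 3 = 11_2 (binary, LSB first: 11)
Double-and-add from P = (28, 17):
  bit 0 = 1: acc = O + (28, 17) = (28, 17)
  bit 1 = 1: acc = (28, 17) + (22, 39) = (9, 9)

3P = (9, 9)


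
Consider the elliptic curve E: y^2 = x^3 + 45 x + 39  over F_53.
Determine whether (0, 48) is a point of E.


Check whether y^2 = x^3 + 45 x + 39 (mod 53) for (x, y) = (0, 48).
LHS: y^2 = 48^2 mod 53 = 25
RHS: x^3 + 45 x + 39 = 0^3 + 45*0 + 39 mod 53 = 39
LHS != RHS

No, not on the curve


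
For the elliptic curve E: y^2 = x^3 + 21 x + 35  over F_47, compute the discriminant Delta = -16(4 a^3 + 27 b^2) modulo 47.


4 a^3 + 27 b^2 = 4*21^3 + 27*35^2 = 37044 + 33075 = 70119
Delta = -16 * (70119) = -1121904
Delta mod 47 = 33

Delta = 33 (mod 47)
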